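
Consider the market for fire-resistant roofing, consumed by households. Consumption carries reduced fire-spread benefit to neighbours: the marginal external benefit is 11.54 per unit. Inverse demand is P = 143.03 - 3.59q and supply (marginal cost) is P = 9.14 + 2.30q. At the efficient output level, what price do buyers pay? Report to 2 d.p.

P = 54.39

Social marginal benefit = demand + MEB = 154.57 - 3.59q.
Set SMB = MC: 154.57 - 3.59q = 9.14 + 2.30q → q* = 24.6910.
Consumer price on the demand curve at q*: 143.03 − 3.59×24.6910 = 54.3893.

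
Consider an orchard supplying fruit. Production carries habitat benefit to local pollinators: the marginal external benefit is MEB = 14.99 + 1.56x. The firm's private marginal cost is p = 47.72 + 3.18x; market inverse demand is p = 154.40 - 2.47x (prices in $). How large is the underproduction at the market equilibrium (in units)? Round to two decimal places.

Market equilibrium (private): 47.72 + 3.18x = 154.40 - 2.47x → x_m = 18.8814.
Social marginal cost = private MC − MEB = 32.73 + 1.62x.
Set SMC = demand: 32.73 + 1.62x = 154.40 - 2.47x → x* = 29.7482.
Gap = |18.8814 − 29.7482| = 10.8668.

10.87 units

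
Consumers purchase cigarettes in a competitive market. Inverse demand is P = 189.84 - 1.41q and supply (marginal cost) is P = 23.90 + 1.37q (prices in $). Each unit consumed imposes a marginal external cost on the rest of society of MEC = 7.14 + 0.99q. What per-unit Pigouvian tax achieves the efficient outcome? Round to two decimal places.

tax = $48.84 per unit

Social marginal benefit = demand − MEC = 182.70 - 2.40q.
Set SMB = MC: 182.70 - 2.40q = 23.90 + 1.37q → q* = 42.1220.
The Pigouvian tax equals MEC at q*: 7.14 + 0.99×42.1220 = 48.8408.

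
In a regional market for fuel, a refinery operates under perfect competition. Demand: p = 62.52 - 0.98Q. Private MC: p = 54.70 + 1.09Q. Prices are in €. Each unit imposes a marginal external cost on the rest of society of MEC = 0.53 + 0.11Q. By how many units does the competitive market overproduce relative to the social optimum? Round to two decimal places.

0.43 units

Market equilibrium (private): 54.70 + 1.09Q = 62.52 - 0.98Q → Q_m = 3.7778.
Social marginal cost = private MC + MEC = 55.23 + 1.20Q.
Set SMC = demand: 55.23 + 1.20Q = 62.52 - 0.98Q → Q* = 3.3440.
Gap = |3.7778 − 3.3440| = 0.4338.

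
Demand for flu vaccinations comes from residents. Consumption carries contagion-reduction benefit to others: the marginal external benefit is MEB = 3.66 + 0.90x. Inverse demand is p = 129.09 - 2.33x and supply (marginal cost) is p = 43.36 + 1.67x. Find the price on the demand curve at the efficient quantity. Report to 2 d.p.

P = 61.90

Social marginal benefit = demand + MEB = 132.75 - 1.43x.
Set SMB = MC: 132.75 - 1.43x = 43.36 + 1.67x → x* = 28.8355.
Consumer price on the demand curve at x*: 129.09 − 2.33×28.8355 = 61.9033.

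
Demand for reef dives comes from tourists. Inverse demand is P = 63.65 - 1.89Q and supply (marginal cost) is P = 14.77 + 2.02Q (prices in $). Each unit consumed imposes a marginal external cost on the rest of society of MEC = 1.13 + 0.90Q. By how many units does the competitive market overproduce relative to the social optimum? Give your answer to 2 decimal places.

2.57 units

Market equilibrium (private): 14.77 + 2.02Q = 63.65 - 1.89Q → Q_m = 12.5013.
Social marginal benefit = demand − MEC = 62.52 - 2.79Q.
Set SMB = MC: 62.52 - 2.79Q = 14.77 + 2.02Q → Q* = 9.9272.
Gap = |12.5013 − 9.9272| = 2.5741.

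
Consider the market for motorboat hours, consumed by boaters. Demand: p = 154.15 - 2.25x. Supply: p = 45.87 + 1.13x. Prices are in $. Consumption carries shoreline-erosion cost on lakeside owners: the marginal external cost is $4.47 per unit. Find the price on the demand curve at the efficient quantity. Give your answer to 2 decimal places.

Social marginal benefit = demand − MEC = 149.68 - 2.25x.
Set SMB = MC: 149.68 - 2.25x = 45.87 + 1.13x → x* = 30.7130.
Consumer price on the demand curve at x*: 154.15 − 2.25×30.7130 = 85.0458.

P = $85.05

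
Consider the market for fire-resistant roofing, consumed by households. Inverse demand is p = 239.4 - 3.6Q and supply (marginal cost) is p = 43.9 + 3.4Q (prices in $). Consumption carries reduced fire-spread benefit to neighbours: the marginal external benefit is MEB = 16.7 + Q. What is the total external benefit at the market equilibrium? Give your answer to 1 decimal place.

$856.4

Market equilibrium (private): 43.9 + 3.4Q = 239.4 - 3.6Q → Q_m = 27.9286.
Total external benefit = ∫₀^{Q_m} (16.7 + 1.0Q) dQ = 16.7×27.9286 + ½×1.0×27.9286² = 856.4110.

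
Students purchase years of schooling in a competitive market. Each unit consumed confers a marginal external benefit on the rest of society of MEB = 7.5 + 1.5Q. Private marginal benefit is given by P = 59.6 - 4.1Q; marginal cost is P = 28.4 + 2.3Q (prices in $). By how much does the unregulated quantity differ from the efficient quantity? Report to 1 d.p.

Market equilibrium (private): 28.4 + 2.3Q = 59.6 - 4.1Q → Q_m = 4.8750.
Social marginal benefit = demand + MEB = 67.1 - 2.6Q.
Set SMB = MC: 67.1 - 2.6Q = 28.4 + 2.3Q → Q* = 7.8980.
Gap = |4.8750 − 7.8980| = 3.0230.

3.0 units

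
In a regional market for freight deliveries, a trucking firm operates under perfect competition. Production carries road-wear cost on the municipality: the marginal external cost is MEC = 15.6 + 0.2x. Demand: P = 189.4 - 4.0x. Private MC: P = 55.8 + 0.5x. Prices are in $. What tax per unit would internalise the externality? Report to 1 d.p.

Social marginal cost = private MC + MEC = 71.4 + 0.7x.
Set SMC = demand: 71.4 + 0.7x = 189.4 - 4.0x → x* = 25.1064.
The Pigouvian tax equals MEC at x*: 15.6 + 0.2×25.1064 = 20.6213.

tax = $20.6 per unit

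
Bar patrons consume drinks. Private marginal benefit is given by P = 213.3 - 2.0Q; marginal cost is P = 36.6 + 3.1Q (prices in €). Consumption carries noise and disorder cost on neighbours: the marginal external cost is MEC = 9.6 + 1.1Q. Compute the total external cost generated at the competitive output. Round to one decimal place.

Market equilibrium (private): 36.6 + 3.1Q = 213.3 - 2.0Q → Q_m = 34.6471.
Total external cost = ∫₀^{Q_m} (9.6 + 1.1Q) dQ = 9.6×34.6471 + ½×1.1×34.6471² = 992.8440.

€992.8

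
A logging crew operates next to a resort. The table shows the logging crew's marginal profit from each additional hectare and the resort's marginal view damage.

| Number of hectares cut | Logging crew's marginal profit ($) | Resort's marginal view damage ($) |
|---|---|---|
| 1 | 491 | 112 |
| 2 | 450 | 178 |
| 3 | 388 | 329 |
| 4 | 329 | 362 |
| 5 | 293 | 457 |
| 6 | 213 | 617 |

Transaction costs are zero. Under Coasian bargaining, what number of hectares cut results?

3

Bargaining reaches the level where marginal profit last exceeds marginal view damage.
That holds through level 3 (388 ≥ 329) but not at 4 (329 < 362).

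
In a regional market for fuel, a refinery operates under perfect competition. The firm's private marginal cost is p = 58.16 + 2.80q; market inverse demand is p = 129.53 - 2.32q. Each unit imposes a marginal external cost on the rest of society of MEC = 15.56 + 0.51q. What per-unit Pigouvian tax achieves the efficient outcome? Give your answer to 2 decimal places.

Social marginal cost = private MC + MEC = 73.72 + 3.31q.
Set SMC = demand: 73.72 + 3.31q = 129.53 - 2.32q → q* = 9.9130.
The Pigouvian tax equals MEC at q*: 15.56 + 0.51×9.9130 = 20.6156.

tax = 20.62 per unit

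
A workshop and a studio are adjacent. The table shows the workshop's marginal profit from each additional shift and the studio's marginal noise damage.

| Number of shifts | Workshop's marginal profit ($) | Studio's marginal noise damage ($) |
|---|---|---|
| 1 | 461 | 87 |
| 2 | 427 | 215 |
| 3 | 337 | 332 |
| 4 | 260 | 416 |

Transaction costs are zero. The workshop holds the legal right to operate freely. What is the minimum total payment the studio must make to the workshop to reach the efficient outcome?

$260

Left alone the workshop would choose level 4 (marginal profit stays positive).
Efficient level: k* = 3 (marginal profit ≥ marginal noise damage through 3).
The studio must at least cover the workshop's forgone profit from cutting 4→3: 260 = 260.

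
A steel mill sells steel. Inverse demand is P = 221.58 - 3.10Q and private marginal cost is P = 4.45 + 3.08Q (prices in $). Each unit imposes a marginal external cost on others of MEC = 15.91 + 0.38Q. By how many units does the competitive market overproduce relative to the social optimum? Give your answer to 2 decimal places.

4.46 units

Market equilibrium (private): 4.45 + 3.08Q = 221.58 - 3.10Q → Q_m = 35.1343.
Social marginal cost = private MC + MEC = 20.36 + 3.46Q.
Set SMC = demand: 20.36 + 3.46Q = 221.58 - 3.10Q → Q* = 30.6738.
Gap = |35.1343 − 30.6738| = 4.4605.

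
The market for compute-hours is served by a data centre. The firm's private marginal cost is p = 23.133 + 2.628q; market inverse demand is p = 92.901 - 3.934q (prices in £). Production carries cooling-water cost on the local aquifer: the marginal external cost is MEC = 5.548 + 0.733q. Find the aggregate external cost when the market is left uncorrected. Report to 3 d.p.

Market equilibrium (private): 23.133 + 2.628q = 92.901 - 3.934q → q_m = 10.6321.
Total external cost = ∫₀^{q_m} (5.548 + 0.733q) dq = 5.548×10.6321 + ½×0.733×10.6321² = 100.4166.

£100.417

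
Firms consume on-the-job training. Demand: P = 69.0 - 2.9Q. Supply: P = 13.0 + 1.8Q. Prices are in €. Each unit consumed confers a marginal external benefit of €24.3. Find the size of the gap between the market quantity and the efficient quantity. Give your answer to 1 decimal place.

5.2 units

Market equilibrium (private): 13.0 + 1.8Q = 69.0 - 2.9Q → Q_m = 11.9149.
Social marginal benefit = demand + MEB = 93.3 - 2.9Q.
Set SMB = MC: 93.3 - 2.9Q = 13.0 + 1.8Q → Q* = 17.0851.
Gap = |11.9149 − 17.0851| = 5.1702.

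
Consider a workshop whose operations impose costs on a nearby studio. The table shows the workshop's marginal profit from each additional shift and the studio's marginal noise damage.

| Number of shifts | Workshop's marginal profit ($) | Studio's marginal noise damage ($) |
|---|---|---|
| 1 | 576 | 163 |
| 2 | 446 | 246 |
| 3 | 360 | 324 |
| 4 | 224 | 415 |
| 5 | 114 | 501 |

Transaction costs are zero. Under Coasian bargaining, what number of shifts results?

3

Bargaining reaches the level where marginal profit last exceeds marginal noise damage.
That holds through level 3 (360 ≥ 324) but not at 4 (224 < 415).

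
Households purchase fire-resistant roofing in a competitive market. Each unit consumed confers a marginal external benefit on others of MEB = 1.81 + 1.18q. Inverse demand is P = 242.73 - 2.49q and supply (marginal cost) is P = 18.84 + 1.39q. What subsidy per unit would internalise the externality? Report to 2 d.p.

subsidy = 100.45 per unit

Social marginal benefit = demand + MEB = 244.54 - 1.31q.
Set SMB = MC: 244.54 - 1.31q = 18.84 + 1.39q → q* = 83.5926.
The Pigouvian subsidy equals MEB at q*: 1.81 + 1.18×83.5926 = 100.4493.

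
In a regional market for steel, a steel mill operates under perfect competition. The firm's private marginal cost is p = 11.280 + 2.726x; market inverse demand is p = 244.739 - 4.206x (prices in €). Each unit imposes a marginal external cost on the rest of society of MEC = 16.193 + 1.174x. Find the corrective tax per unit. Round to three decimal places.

Social marginal cost = private MC + MEC = 27.473 + 3.900x.
Set SMC = demand: 27.473 + 3.900x = 244.739 - 4.206x → x* = 26.8031.
The Pigouvian tax equals MEC at x*: 16.193 + 1.174×26.8031 = 47.6598.

tax = €47.660 per unit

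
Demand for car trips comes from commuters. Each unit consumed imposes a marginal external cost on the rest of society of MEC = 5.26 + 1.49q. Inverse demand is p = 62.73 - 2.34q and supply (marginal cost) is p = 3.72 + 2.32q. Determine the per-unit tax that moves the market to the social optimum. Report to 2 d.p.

Social marginal benefit = demand − MEC = 57.47 - 3.83q.
Set SMB = MC: 57.47 - 3.83q = 3.72 + 2.32q → q* = 8.7398.
The Pigouvian tax equals MEC at q*: 5.26 + 1.49×8.7398 = 18.2823.

tax = 18.28 per unit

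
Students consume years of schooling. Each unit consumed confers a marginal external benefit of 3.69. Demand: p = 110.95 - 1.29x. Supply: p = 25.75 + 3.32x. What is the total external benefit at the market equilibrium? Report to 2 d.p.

Market equilibrium (private): 25.75 + 3.32x = 110.95 - 1.29x → x_m = 18.4816.
Total external benefit = MEB × x_m = 3.69 × 18.4816 = 68.1971.

68.20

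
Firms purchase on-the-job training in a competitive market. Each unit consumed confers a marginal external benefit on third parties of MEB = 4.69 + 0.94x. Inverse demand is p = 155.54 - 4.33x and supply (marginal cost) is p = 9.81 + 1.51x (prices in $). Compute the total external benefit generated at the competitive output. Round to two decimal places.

Market equilibrium (private): 9.81 + 1.51x = 155.54 - 4.33x → x_m = 24.9538.
Total external benefit = ∫₀^{x_m} (4.69 + 0.94x) dx = 4.69×24.9538 + ½×0.94×24.9538² = 409.6986.

$409.70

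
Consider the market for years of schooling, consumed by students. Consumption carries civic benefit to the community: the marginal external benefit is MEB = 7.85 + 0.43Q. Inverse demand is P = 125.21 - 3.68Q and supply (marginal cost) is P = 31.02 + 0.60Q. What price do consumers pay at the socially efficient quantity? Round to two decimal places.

Social marginal benefit = demand + MEB = 133.06 - 3.25Q.
Set SMB = MC: 133.06 - 3.25Q = 31.02 + 0.60Q → Q* = 26.5039.
Consumer price on the demand curve at Q*: 125.21 − 3.68×26.5039 = 27.6756.

P = 27.68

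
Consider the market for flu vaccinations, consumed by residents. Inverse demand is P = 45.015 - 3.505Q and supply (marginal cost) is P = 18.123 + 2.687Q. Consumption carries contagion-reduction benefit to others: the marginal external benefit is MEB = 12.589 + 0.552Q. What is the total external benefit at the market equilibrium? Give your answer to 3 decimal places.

59.880

Market equilibrium (private): 18.123 + 2.687Q = 45.015 - 3.505Q → Q_m = 4.3430.
Total external benefit = ∫₀^{Q_m} (12.589 + 0.552Q) dQ = 12.589×4.3430 + ½×0.552×4.3430² = 59.8798.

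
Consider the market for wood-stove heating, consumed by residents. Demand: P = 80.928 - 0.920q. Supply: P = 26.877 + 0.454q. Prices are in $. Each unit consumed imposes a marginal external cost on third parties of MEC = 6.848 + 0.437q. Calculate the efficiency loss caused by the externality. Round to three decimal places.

DWL = $159.544

Market equilibrium (private): 26.877 + 0.454q = 80.928 - 0.920q → q_m = 39.3384.
Social marginal benefit = demand − MEC = 74.080 - 1.357q.
Set SMB = MC: 74.080 - 1.357q = 26.877 + 0.454q → q* = 26.0646.
Between q* and q_m the wedge MC − SMB runs linearly from 0 to MEC(q_m), so the loss is a triangle.
DWL = ½ × 13.2738 × 24.0389 = 159.5438.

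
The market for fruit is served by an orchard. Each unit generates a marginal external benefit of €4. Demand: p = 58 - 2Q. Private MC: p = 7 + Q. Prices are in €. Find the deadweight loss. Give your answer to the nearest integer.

DWL = €3

Market equilibrium (private): 7 + Q = 58 - 2Q → Q_m = 17.0000.
Social marginal cost = private MC − MEB = 3 + Q.
Set SMC = demand: 3 + Q = 58 - 2Q → Q* = 18.3333.
Between Q* and Q_m the wedge demand − SMC runs linearly from 0 to MEB(Q_m), so the loss is a triangle.
DWL = ½ × 1.3333 × 4.0000 = 2.6666.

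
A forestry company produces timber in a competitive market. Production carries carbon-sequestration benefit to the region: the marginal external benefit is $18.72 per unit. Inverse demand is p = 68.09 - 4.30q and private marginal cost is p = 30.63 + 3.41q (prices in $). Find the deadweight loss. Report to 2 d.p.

DWL = $22.73

Market equilibrium (private): 30.63 + 3.41q = 68.09 - 4.30q → q_m = 4.8586.
Social marginal cost = private MC − MEB = 11.91 + 3.41q.
Set SMC = demand: 11.91 + 3.41q = 68.09 - 4.30q → q* = 7.2866.
Between q* and q_m the wedge demand − SMC runs linearly from 0 to MEB(q_m), so the loss is a triangle.
DWL = ½ × 2.4280 × 18.7200 = 22.7261.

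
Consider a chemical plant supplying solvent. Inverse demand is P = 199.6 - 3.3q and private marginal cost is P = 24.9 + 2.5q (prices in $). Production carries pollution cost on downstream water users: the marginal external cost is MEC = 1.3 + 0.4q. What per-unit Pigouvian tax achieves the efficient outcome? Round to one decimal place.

Social marginal cost = private MC + MEC = 26.2 + 2.9q.
Set SMC = demand: 26.2 + 2.9q = 199.6 - 3.3q → q* = 27.9677.
The Pigouvian tax equals MEC at q*: 1.3 + 0.4×27.9677 = 12.4871.

tax = $12.5 per unit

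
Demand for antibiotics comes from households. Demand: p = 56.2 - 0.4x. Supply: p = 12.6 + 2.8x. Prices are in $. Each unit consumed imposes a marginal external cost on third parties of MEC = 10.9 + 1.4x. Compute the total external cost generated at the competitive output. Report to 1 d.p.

$278.5

Market equilibrium (private): 12.6 + 2.8x = 56.2 - 0.4x → x_m = 13.6250.
Total external cost = ∫₀^{x_m} (10.9 + 1.4x) dx = 10.9×13.6250 + ½×1.4×13.6250² = 278.4609.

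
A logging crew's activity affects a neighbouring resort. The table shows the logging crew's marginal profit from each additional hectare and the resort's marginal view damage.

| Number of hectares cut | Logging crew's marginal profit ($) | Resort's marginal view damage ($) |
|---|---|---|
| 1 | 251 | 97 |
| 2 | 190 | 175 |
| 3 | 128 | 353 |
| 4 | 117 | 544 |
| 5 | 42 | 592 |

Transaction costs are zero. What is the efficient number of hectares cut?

Bargaining reaches the level where marginal profit last exceeds marginal view damage.
That holds through level 2 (190 ≥ 175) but not at 3 (128 < 353).

2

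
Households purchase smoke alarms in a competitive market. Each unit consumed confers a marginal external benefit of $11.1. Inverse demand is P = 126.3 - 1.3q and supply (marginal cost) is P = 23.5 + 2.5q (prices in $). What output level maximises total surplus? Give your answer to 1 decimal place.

q* = 30.0

Social marginal benefit = demand + MEB = 137.4 - 1.3q.
Set SMB = MC: 137.4 - 1.3q = 23.5 + 2.5q → q* = 29.9737.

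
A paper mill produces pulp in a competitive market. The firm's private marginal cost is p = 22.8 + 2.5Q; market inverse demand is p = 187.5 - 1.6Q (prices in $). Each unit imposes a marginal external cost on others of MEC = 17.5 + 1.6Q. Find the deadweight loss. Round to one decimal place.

DWL = $586.6

Market equilibrium (private): 22.8 + 2.5Q = 187.5 - 1.6Q → Q_m = 40.1707.
Social marginal cost = private MC + MEC = 40.3 + 4.1Q.
Set SMC = demand: 40.3 + 4.1Q = 187.5 - 1.6Q → Q* = 25.8246.
The welfare-loss triangle has base |Q_m − Q*| and height MEC(Q_m) (the vertical gap between SMC and demand is zero at Q* and MEC at Q_m).
DWL = ½ × 14.3461 × 81.7732 = 586.5633.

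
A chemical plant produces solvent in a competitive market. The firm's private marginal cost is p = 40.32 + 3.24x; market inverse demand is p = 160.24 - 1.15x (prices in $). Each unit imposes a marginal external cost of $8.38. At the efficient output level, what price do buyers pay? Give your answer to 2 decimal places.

Social marginal cost = private MC + MEC = 48.70 + 3.24x.
Set SMC = demand: 48.70 + 3.24x = 160.24 - 1.15x → x* = 25.4077.
Consumer price on the demand curve at x*: 160.24 − 1.15×25.4077 = 131.0211.

P = $131.02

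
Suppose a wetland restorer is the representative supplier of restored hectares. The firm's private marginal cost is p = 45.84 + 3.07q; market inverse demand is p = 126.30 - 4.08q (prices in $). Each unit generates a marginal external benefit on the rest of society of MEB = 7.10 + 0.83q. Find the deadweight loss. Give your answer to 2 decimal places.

Market equilibrium (private): 45.84 + 3.07q = 126.30 - 4.08q → q_m = 11.2531.
Social marginal cost = private MC − MEB = 38.74 + 2.24q.
Set SMC = demand: 38.74 + 2.24q = 126.30 - 4.08q → q* = 13.8544.
The loss is the area between SMC and demand from q* to q_m; with linear curves that's a triangle of height MEB(q_m).
DWL = ½ × 2.6013 × 16.4401 = 21.3828.

DWL = $21.38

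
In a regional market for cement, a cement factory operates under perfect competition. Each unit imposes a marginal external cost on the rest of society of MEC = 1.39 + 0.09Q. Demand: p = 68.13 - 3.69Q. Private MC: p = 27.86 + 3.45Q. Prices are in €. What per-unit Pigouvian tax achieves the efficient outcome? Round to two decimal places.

tax = €1.87 per unit

Social marginal cost = private MC + MEC = 29.25 + 3.54Q.
Set SMC = demand: 29.25 + 3.54Q = 68.13 - 3.69Q → Q* = 5.3776.
The Pigouvian tax equals MEC at Q*: 1.39 + 0.09×5.3776 = 1.8740.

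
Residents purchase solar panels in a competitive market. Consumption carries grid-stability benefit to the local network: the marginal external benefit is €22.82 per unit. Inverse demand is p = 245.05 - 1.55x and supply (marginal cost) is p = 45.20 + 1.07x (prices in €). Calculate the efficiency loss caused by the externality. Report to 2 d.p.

Market equilibrium (private): 45.20 + 1.07x = 245.05 - 1.55x → x_m = 76.2786.
Social marginal benefit = demand + MEB = 267.87 - 1.55x.
Set SMB = MC: 267.87 - 1.55x = 45.20 + 1.07x → x* = 84.9885.
The loss is the area between SMB and MC from x* to x_m; with linear curves that's a triangle of height MEB(x_m).
DWL = ½ × 8.7099 × 22.8200 = 99.3800.

DWL = €99.38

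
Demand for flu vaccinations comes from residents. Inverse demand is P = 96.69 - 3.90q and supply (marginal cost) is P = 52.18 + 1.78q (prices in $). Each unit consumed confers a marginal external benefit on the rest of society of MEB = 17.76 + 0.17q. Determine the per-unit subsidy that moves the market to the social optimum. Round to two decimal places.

subsidy = $19.68 per unit

Social marginal benefit = demand + MEB = 114.45 - 3.73q.
Set SMB = MC: 114.45 - 3.73q = 52.18 + 1.78q → q* = 11.3013.
The Pigouvian subsidy equals MEB at q*: 17.76 + 0.17×11.3013 = 19.6812.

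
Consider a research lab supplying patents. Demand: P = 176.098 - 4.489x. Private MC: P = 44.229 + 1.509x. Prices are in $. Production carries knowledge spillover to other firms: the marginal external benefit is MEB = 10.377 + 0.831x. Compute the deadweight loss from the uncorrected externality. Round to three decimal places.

DWL = $79.412

Market equilibrium (private): 44.229 + 1.509x = 176.098 - 4.489x → x_m = 21.9855.
Social marginal cost = private MC − MEB = 33.852 + 0.678x.
Set SMC = demand: 33.852 + 0.678x = 176.098 - 4.489x → x* = 27.5297.
Height of the DWL triangle at x_m is demand(x_m) − SMC(x_m) = MEB(x_m) = 28.6469.
DWL = ½ × 5.5442 × 28.6469 = 79.4121.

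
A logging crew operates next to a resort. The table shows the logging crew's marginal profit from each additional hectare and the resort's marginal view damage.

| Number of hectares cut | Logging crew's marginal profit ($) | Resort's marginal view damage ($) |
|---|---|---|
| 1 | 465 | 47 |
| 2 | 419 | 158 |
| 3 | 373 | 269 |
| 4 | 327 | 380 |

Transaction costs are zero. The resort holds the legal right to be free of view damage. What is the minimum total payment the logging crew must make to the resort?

Efficient level: marginal profit ≥ marginal view damage through level 3, so k* = 3.
With the resort holding the right, the logging crew must at least compensate total damage at k*: 47 + 158 + 269 = 474.

$474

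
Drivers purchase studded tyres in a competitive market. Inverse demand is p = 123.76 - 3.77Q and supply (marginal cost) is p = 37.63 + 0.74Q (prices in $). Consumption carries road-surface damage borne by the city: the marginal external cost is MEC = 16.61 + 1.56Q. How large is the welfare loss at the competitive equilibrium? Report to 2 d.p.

DWL = $177.36

Market equilibrium (private): 37.63 + 0.74Q = 123.76 - 3.77Q → Q_m = 19.0976.
Social marginal benefit = demand − MEC = 107.15 - 5.33Q.
Set SMB = MC: 107.15 - 5.33Q = 37.63 + 0.74Q → Q* = 11.4530.
Between Q* and Q_m the wedge MC − SMB runs linearly from 0 to MEC(Q_m), so the loss is a triangle.
DWL = ½ × 7.6446 × 46.4022 = 177.3631.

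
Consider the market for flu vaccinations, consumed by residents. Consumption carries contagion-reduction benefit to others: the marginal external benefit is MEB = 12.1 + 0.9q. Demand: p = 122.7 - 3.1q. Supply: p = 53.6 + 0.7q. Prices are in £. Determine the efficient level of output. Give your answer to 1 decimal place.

q* = 28.0

Social marginal benefit = demand + MEB = 134.8 - 2.2q.
Set SMB = MC: 134.8 - 2.2q = 53.6 + 0.7q → q* = 28.0000.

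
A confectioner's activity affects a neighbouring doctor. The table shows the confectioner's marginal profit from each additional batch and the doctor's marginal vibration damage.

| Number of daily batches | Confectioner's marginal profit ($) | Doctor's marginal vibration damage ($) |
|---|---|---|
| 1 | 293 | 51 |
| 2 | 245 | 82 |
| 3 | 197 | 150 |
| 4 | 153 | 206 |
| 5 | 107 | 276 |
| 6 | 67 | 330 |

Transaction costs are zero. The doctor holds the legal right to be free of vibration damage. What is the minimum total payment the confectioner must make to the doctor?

$283

Efficient level: marginal profit ≥ marginal vibration damage through level 3, so k* = 3.
With the doctor holding the right, the confectioner must at least compensate total damage at k*: 51 + 82 + 150 = 283.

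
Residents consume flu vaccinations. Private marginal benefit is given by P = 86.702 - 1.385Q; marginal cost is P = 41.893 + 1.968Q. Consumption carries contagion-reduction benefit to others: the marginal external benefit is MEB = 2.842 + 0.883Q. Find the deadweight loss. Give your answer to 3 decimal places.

Market equilibrium (private): 41.893 + 1.968Q = 86.702 - 1.385Q → Q_m = 13.3639.
Social marginal benefit = demand + MEB = 89.544 - 0.502Q.
Set SMB = MC: 89.544 - 0.502Q = 41.893 + 1.968Q → Q* = 19.2919.
Height of the DWL triangle at Q_m is SMB(Q_m) − MC(Q_m) = MEB(Q_m) = 14.6423.
DWL = ½ × 5.9280 × 14.6423 = 43.3998.

DWL = 43.400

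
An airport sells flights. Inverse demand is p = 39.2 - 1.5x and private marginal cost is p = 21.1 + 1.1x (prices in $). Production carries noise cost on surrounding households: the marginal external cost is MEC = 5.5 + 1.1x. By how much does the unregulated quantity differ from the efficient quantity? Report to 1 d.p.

3.6 units

Market equilibrium (private): 21.1 + 1.1x = 39.2 - 1.5x → x_m = 6.9615.
Social marginal cost = private MC + MEC = 26.6 + 2.2x.
Set SMC = demand: 26.6 + 2.2x = 39.2 - 1.5x → x* = 3.4054.
Gap = |6.9615 − 3.4054| = 3.5561.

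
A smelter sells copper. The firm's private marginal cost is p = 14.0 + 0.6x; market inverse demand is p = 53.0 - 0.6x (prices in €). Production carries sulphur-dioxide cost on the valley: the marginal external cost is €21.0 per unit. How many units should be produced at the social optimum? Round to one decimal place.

x* = 15.0

Social marginal cost = private MC + MEC = 35.0 + 0.6x.
Set SMC = demand: 35.0 + 0.6x = 53.0 - 0.6x → x* = 15.0000.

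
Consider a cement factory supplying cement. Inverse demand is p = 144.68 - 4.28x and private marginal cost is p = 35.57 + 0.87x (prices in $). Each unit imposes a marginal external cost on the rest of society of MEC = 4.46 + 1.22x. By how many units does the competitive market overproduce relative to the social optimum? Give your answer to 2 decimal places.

4.76 units

Market equilibrium (private): 35.57 + 0.87x = 144.68 - 4.28x → x_m = 21.1864.
Social marginal cost = private MC + MEC = 40.03 + 2.09x.
Set SMC = demand: 40.03 + 2.09x = 144.68 - 4.28x → x* = 16.4286.
Gap = |21.1864 − 16.4286| = 4.7578.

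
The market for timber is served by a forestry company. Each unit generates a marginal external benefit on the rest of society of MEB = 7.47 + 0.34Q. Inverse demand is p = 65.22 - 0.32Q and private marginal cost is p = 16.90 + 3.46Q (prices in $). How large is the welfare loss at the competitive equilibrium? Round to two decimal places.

DWL = $20.29

Market equilibrium (private): 16.90 + 3.46Q = 65.22 - 0.32Q → Q_m = 12.7831.
Social marginal cost = private MC − MEB = 9.43 + 3.12Q.
Set SMC = demand: 9.43 + 3.12Q = 65.22 - 0.32Q → Q* = 16.2180.
The loss is the area between SMC and demand from Q* to Q_m; with linear curves that's a triangle of height MEB(Q_m).
DWL = ½ × 3.4349 × 11.8162 = 20.2937.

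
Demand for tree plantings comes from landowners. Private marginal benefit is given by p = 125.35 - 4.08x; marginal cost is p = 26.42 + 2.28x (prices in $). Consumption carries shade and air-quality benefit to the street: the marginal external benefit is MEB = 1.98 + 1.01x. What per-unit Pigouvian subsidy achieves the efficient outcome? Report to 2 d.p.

subsidy = $21.03 per unit

Social marginal benefit = demand + MEB = 127.33 - 3.07x.
Set SMB = MC: 127.33 - 3.07x = 26.42 + 2.28x → x* = 18.8617.
The Pigouvian subsidy equals MEB at x*: 1.98 + 1.01×18.8617 = 21.0303.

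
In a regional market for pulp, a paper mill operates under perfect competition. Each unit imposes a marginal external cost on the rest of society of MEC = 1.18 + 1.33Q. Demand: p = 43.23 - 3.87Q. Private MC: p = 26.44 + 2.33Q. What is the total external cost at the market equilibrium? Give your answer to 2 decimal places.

Market equilibrium (private): 26.44 + 2.33Q = 43.23 - 3.87Q → Q_m = 2.7081.
Total external cost = ∫₀^{Q_m} (1.18 + 1.33Q) dQ = 1.18×2.7081 + ½×1.33×2.7081² = 8.0725.

8.07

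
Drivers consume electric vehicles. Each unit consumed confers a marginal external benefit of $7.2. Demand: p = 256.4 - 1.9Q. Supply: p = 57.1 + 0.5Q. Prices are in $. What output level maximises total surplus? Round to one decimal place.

Social marginal benefit = demand + MEB = 263.6 - 1.9Q.
Set SMB = MC: 263.6 - 1.9Q = 57.1 + 0.5Q → Q* = 86.0417.

Q* = 86.0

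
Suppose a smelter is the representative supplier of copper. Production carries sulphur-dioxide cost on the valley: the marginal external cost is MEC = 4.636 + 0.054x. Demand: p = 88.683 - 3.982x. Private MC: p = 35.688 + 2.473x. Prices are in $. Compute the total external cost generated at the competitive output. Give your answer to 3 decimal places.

Market equilibrium (private): 35.688 + 2.473x = 88.683 - 3.982x → x_m = 8.2099.
Total external cost = ∫₀^{x_m} (4.636 + 0.054x) dx = 4.636×8.2099 + ½×0.054×8.2099² = 39.8810.

$39.881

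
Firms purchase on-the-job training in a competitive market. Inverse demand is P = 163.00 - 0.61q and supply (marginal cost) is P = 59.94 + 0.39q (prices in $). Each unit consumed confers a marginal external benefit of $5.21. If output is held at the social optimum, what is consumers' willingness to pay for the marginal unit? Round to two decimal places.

P = $96.96

Social marginal benefit = demand + MEB = 168.21 - 0.61q.
Set SMB = MC: 168.21 - 0.61q = 59.94 + 0.39q → q* = 108.2700.
Consumer price on the demand curve at q*: 163.00 − 0.61×108.2700 = 96.9553.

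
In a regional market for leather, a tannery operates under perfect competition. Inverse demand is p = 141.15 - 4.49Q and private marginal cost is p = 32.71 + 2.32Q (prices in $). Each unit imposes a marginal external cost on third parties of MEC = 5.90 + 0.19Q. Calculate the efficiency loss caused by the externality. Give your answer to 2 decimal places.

DWL = $5.69

Market equilibrium (private): 32.71 + 2.32Q = 141.15 - 4.49Q → Q_m = 15.9236.
Social marginal cost = private MC + MEC = 38.61 + 2.51Q.
Set SMC = demand: 38.61 + 2.51Q = 141.15 - 4.49Q → Q* = 14.6486.
The welfare-loss triangle has base |Q_m − Q*| and height MEC(Q_m) (the vertical gap between SMC and demand is zero at Q* and MEC at Q_m).
DWL = ½ × 1.2750 × 8.9255 = 5.6900.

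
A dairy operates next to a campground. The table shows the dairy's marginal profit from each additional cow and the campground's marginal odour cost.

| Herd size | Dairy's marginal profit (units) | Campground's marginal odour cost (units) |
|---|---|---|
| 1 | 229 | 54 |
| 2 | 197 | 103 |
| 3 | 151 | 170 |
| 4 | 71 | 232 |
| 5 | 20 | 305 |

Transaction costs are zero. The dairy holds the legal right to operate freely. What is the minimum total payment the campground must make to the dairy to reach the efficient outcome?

242

Left alone the dairy would choose level 5 (marginal profit stays positive).
Efficient level: k* = 2 (marginal profit ≥ marginal odour cost through 2).
The campground must at least cover the dairy's forgone profit from cutting 5→2: 151 + 71 + 20 = 242.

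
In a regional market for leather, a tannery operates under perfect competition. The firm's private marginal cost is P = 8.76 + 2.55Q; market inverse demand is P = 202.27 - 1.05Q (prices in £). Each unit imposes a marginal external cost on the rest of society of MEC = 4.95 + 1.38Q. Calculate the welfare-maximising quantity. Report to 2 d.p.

Q* = 37.86

Social marginal cost = private MC + MEC = 13.71 + 3.93Q.
Set SMC = demand: 13.71 + 3.93Q = 202.27 - 1.05Q → Q* = 37.8635.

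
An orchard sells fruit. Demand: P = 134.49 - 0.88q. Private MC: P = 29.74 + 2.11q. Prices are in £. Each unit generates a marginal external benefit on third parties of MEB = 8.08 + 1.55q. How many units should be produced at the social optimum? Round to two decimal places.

q* = 78.35

Social marginal cost = private MC − MEB = 21.66 + 0.56q.
Set SMC = demand: 21.66 + 0.56q = 134.49 - 0.88q → q* = 78.3542.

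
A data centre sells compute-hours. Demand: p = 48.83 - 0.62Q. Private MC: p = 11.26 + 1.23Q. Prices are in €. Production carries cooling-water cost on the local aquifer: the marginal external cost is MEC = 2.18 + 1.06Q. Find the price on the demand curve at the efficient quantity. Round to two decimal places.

Social marginal cost = private MC + MEC = 13.44 + 2.29Q.
Set SMC = demand: 13.44 + 2.29Q = 48.83 - 0.62Q → Q* = 12.1615.
Consumer price on the demand curve at Q*: 48.83 − 0.62×12.1615 = 41.2899.

P = €41.29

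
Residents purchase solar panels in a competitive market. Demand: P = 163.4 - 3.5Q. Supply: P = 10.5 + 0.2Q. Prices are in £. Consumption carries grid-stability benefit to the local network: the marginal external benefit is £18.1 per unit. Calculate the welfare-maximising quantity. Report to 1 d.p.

Q* = 46.2

Social marginal benefit = demand + MEB = 181.5 - 3.5Q.
Set SMB = MC: 181.5 - 3.5Q = 10.5 + 0.2Q → Q* = 46.2162.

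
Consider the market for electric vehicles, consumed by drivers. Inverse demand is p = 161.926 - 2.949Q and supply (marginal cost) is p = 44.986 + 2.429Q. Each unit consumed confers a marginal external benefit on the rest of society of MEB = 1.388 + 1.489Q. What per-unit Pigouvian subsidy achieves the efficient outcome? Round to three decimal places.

Social marginal benefit = demand + MEB = 163.314 - 1.460Q.
Set SMB = MC: 163.314 - 1.460Q = 44.986 + 2.429Q → Q* = 30.4263.
The Pigouvian subsidy equals MEB at Q*: 1.388 + 1.489×30.4263 = 46.6928.

subsidy = 46.693 per unit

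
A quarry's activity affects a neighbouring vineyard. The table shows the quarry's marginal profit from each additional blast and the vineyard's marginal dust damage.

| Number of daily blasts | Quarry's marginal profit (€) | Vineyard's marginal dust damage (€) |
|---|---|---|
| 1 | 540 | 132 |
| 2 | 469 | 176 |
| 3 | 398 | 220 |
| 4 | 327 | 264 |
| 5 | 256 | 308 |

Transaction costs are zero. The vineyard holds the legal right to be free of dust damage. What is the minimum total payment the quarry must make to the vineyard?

€792

Efficient level: marginal profit ≥ marginal dust damage through level 4, so k* = 4.
With the vineyard holding the right, the quarry must at least compensate total damage at k*: 132 + 176 + 220 + 264 = 792.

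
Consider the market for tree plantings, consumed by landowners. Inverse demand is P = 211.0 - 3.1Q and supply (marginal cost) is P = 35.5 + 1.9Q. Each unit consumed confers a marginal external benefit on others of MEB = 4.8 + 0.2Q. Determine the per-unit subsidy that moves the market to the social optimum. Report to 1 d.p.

Social marginal benefit = demand + MEB = 215.8 - 2.9Q.
Set SMB = MC: 215.8 - 2.9Q = 35.5 + 1.9Q → Q* = 37.5625.
The Pigouvian subsidy equals MEB at Q*: 4.8 + 0.2×37.5625 = 12.3125.

subsidy = 12.3 per unit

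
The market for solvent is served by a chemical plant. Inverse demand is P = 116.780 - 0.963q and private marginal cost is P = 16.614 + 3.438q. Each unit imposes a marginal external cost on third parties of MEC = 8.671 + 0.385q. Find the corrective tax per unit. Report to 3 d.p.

tax = 16.031 per unit

Social marginal cost = private MC + MEC = 25.285 + 3.823q.
Set SMC = demand: 25.285 + 3.823q = 116.780 - 0.963q → q* = 19.1172.
The Pigouvian tax equals MEC at q*: 8.671 + 0.385×19.1172 = 16.0311.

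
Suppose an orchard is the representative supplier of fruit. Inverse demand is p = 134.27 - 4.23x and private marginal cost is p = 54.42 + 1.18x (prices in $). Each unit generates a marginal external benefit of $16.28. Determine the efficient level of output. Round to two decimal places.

x* = 17.77

Social marginal cost = private MC − MEB = 38.14 + 1.18x.
Set SMC = demand: 38.14 + 1.18x = 134.27 - 4.23x → x* = 17.7689.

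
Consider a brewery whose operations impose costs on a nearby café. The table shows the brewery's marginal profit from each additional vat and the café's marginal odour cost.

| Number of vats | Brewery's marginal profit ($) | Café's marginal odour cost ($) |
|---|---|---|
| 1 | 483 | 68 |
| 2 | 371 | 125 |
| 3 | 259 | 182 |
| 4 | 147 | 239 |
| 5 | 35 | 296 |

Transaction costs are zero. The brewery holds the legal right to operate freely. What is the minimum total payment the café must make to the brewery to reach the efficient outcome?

$182

Left alone the brewery would choose level 5 (marginal profit stays positive).
Efficient level: k* = 3 (marginal profit ≥ marginal odour cost through 3).
The café must at least cover the brewery's forgone profit from cutting 5→3: 147 + 35 = 182.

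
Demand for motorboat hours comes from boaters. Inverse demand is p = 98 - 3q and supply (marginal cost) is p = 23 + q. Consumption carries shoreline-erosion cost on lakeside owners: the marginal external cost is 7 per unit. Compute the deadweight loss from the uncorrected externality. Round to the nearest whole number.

DWL = 6

Market equilibrium (private): 23 + q = 98 - 3q → q_m = 18.7500.
Social marginal benefit = demand − MEC = 91 - 3q.
Set SMB = MC: 91 - 3q = 23 + q → q* = 17.0000.
The welfare-loss triangle has base |q_m − q*| and height MEC(q_m) (the vertical gap between SMB and MC is zero at q* and MEC at q_m).
DWL = ½ × 1.7500 × 7.0000 = 6.1250.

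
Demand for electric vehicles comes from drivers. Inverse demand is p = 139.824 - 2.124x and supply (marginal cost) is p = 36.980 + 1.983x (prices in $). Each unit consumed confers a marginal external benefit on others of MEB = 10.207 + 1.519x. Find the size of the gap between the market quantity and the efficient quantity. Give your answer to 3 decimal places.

Market equilibrium (private): 36.980 + 1.983x = 139.824 - 2.124x → x_m = 25.0411.
Social marginal benefit = demand + MEB = 150.031 - 0.605x.
Set SMB = MC: 150.031 - 0.605x = 36.980 + 1.983x → x* = 43.6828.
Gap = |25.0411 − 43.6828| = 18.6417.

18.642 units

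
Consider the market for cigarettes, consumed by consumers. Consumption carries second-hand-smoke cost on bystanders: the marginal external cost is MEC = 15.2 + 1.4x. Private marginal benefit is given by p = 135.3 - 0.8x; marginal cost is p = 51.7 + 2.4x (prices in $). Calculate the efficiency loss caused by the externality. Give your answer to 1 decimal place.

DWL = $291.4

Market equilibrium (private): 51.7 + 2.4x = 135.3 - 0.8x → x_m = 26.1250.
Social marginal benefit = demand − MEC = 120.1 - 2.2x.
Set SMB = MC: 120.1 - 2.2x = 51.7 + 2.4x → x* = 14.8696.
Height of the DWL triangle at x_m is MC(x_m) − SMB(x_m) = MEC(x_m) = 51.7750.
DWL = ½ × 11.2554 × 51.7750 = 291.3742.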